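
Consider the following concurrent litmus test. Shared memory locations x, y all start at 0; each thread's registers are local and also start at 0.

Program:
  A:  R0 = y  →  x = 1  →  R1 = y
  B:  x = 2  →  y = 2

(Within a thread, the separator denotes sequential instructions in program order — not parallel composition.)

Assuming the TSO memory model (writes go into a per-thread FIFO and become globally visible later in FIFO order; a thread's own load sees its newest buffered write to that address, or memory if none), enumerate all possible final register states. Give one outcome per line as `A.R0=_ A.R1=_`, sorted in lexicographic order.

A.R0=0 A.R1=0
A.R0=0 A.R1=2
A.R0=2 A.R1=2

outcome vector order: (A.R0,A.R1)
|TSO outcomes| = 3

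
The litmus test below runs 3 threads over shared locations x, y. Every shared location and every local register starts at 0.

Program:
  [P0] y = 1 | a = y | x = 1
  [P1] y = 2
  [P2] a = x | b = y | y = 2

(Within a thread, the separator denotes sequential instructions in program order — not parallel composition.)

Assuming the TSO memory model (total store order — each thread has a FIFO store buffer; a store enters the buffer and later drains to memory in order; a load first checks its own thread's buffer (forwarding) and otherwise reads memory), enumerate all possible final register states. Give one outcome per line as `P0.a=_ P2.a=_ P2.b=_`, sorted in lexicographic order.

outcome vector order: (P0.a,P2.a,P2.b)
|TSO outcomes| = 9

P0.a=1 P2.a=0 P2.b=0
P0.a=1 P2.a=0 P2.b=1
P0.a=1 P2.a=0 P2.b=2
P0.a=1 P2.a=1 P2.b=1
P0.a=1 P2.a=1 P2.b=2
P0.a=2 P2.a=0 P2.b=0
P0.a=2 P2.a=0 P2.b=1
P0.a=2 P2.a=0 P2.b=2
P0.a=2 P2.a=1 P2.b=2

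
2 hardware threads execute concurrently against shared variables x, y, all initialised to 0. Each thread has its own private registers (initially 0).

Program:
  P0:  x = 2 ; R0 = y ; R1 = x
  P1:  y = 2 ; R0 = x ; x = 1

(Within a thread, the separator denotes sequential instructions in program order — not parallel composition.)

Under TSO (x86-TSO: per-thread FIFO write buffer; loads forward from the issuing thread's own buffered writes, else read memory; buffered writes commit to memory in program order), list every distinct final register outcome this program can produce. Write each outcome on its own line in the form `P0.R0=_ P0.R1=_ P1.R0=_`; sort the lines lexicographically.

P0.R0=0 P0.R1=1 P1.R0=0
P0.R0=0 P0.R1=1 P1.R0=2
P0.R0=0 P0.R1=2 P1.R0=0
P0.R0=0 P0.R1=2 P1.R0=2
P0.R0=2 P0.R1=1 P1.R0=0
P0.R0=2 P0.R1=1 P1.R0=2
P0.R0=2 P0.R1=2 P1.R0=0
P0.R0=2 P0.R1=2 P1.R0=2

outcome vector order: (P0.R0,P0.R1,P1.R0)
|TSO outcomes| = 8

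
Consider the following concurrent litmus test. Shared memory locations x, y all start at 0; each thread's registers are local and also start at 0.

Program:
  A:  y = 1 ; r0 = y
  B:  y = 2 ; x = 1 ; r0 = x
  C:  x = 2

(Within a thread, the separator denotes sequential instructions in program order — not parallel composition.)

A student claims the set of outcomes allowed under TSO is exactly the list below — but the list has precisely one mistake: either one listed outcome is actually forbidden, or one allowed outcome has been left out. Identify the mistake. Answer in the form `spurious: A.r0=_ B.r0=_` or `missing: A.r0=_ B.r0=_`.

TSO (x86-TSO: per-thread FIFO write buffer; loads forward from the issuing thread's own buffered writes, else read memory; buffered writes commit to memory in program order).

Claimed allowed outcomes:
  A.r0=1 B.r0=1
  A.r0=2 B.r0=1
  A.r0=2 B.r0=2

missing: A.r0=1 B.r0=2

outcome vector order: (A.r0,B.r0)
TSO (4): 1/1 1/2 2/1 2/2
TSO∖claimed = {1/2}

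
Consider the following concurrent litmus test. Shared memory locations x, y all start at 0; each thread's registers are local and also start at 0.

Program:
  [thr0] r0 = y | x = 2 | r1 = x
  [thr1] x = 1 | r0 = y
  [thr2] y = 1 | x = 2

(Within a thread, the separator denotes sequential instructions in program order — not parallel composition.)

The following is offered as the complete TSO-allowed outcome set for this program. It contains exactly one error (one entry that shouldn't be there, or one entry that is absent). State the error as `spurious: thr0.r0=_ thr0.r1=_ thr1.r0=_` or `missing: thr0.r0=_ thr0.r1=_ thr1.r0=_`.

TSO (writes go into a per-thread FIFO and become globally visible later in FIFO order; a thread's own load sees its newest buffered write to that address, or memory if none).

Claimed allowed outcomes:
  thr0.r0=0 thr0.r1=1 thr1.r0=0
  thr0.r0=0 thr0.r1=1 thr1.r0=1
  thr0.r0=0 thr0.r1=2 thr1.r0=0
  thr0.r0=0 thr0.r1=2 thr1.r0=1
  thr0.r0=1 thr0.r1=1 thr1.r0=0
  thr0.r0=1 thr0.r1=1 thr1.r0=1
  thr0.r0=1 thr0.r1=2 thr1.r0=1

missing: thr0.r0=1 thr0.r1=2 thr1.r0=0

outcome vector order: (thr0.r0,thr0.r1,thr1.r0)
TSO: 8 outcomes — {010 011 020 021 110 111 120 121}
TSO∖claimed = {120}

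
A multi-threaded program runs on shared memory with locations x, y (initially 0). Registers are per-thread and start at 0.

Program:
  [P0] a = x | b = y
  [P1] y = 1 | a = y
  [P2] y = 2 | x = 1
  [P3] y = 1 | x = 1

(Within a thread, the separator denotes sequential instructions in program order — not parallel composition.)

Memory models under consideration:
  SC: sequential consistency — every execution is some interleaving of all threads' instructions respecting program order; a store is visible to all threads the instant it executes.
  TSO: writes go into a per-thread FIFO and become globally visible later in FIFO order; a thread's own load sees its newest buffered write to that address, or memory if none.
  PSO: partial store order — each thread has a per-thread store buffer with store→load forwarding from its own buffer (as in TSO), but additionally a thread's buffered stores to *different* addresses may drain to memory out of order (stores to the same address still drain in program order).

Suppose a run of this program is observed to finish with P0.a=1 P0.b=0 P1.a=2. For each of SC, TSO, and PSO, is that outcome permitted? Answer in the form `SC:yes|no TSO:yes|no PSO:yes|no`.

SC:no TSO:no PSO:yes

outcome vector order: (P0.a,P0.b,P1.a)
under SC → (0,0,1); (0,0,2); (0,1,1); (0,1,2); (0,2,1); (0,2,2); (1,1,1); (1,1,2); (1,2,1); (1,2,2)
under TSO → (0,0,1); (0,0,2); (0,1,1); (0,1,2); (0,2,1); (0,2,2); (1,1,1); (1,1,2); (1,2,1); (1,2,2)
under PSO → (0,0,1); (0,0,2); (0,1,1); (0,1,2); (0,2,1); (0,2,2); (1,0,1); (1,0,2); (1,1,1); (1,1,2); (1,2,1); (1,2,2)
target (1,0,2) ∈ {PSO}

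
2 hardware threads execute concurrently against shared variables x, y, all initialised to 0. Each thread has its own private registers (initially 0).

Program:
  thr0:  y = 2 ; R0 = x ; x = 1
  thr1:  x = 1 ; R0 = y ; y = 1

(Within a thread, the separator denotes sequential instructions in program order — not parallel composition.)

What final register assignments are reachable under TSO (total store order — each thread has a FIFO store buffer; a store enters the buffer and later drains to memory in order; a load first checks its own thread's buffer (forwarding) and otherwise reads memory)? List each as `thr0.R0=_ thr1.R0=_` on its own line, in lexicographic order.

thr0.R0=0 thr1.R0=0
thr0.R0=0 thr1.R0=2
thr0.R0=1 thr1.R0=0
thr0.R0=1 thr1.R0=2

outcome vector order: (thr0.R0,thr1.R0)
|TSO outcomes| = 4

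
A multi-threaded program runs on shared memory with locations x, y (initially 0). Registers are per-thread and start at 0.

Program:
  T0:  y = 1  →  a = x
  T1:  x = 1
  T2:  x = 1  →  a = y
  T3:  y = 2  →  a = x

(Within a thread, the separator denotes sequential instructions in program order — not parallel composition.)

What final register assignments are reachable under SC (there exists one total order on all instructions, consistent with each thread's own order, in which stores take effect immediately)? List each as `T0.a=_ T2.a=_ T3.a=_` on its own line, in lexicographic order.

outcome vector order: (T0.a,T2.a,T3.a)
|SC outcomes| = 9

T0.a=0 T2.a=1 T3.a=0
T0.a=0 T2.a=1 T3.a=1
T0.a=0 T2.a=2 T3.a=0
T0.a=0 T2.a=2 T3.a=1
T0.a=1 T2.a=0 T3.a=1
T0.a=1 T2.a=1 T3.a=0
T0.a=1 T2.a=1 T3.a=1
T0.a=1 T2.a=2 T3.a=0
T0.a=1 T2.a=2 T3.a=1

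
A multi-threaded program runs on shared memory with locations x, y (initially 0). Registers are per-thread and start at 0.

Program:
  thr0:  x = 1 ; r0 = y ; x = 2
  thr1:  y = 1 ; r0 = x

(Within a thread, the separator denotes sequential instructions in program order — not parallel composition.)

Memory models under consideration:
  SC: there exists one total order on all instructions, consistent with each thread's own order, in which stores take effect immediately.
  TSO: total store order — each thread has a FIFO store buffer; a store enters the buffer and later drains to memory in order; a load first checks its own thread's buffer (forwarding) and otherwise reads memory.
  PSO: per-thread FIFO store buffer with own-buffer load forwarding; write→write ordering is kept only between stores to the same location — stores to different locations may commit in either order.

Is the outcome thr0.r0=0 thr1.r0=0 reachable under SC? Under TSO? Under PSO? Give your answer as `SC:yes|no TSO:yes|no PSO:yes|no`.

outcome vector order: (thr0.r0,thr1.r0)
under SC → <0 1>, <0 2>, <1 0>, <1 1>, <1 2>
under TSO → <0 0>, <0 1>, <0 2>, <1 0>, <1 1>, <1 2>
under PSO → <0 0>, <0 1>, <0 2>, <1 0>, <1 1>, <1 2>
target <0 0> ∈ {TSO,PSO}

SC:no TSO:yes PSO:yes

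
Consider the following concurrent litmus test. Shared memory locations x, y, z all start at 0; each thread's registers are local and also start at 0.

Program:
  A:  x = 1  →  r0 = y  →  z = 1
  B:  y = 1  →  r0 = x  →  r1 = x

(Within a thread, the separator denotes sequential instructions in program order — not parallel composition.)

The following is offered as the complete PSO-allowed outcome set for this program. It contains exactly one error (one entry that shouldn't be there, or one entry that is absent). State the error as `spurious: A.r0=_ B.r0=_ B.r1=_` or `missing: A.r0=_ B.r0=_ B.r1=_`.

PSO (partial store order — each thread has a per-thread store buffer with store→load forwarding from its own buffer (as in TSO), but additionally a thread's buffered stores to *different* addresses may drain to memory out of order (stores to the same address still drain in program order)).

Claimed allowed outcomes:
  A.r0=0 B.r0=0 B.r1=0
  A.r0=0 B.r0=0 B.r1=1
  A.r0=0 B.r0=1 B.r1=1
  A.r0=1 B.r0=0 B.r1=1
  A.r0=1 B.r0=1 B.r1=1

missing: A.r0=1 B.r0=0 B.r1=0

outcome vector order: (A.r0,B.r0,B.r1)
[PSO] allowed = {<0 0 0>, <0 0 1>, <0 1 1>, <1 0 0>, <1 0 1>, <1 1 1>}
PSO∖claimed = {<1 0 0>}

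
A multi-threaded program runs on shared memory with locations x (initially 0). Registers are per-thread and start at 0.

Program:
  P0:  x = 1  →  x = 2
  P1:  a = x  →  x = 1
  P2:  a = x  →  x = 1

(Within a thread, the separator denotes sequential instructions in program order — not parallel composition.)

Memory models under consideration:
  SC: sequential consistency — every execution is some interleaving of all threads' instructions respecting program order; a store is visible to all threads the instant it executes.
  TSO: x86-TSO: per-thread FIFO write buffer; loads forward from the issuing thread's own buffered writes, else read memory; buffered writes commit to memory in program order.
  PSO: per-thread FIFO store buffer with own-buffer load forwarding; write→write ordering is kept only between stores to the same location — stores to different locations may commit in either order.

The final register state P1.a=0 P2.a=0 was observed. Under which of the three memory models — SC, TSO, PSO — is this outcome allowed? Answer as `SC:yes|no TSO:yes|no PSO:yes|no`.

SC:yes TSO:yes PSO:yes

outcome vector order: (P1.a,P2.a)
[SC] allowed = {<0 0>; <0 1>; <0 2>; <1 0>; <1 1>; <1 2>; <2 0>; <2 1>; <2 2>}
[TSO] allowed = {<0 0>; <0 1>; <0 2>; <1 0>; <1 1>; <1 2>; <2 0>; <2 1>; <2 2>}
[PSO] allowed = {<0 0>; <0 1>; <0 2>; <1 0>; <1 1>; <1 2>; <2 0>; <2 1>; <2 2>}
target <0 0> ∈ {SC,TSO,PSO}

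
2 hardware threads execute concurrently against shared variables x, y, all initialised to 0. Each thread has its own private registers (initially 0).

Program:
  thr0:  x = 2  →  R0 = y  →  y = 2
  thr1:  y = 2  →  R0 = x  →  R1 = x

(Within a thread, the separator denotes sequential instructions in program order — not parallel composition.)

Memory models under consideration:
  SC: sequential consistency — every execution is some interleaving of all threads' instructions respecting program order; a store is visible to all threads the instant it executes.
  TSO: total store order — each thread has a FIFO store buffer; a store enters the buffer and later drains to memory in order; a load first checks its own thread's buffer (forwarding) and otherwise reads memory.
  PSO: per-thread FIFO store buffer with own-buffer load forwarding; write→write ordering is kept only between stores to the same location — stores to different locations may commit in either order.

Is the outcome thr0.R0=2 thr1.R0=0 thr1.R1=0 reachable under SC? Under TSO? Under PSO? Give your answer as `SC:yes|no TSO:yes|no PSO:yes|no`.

outcome vector order: (thr0.R0,thr1.R0,thr1.R1)
SC: 4 outcomes — {(0,2,2) (2,0,0) (2,0,2) (2,2,2)}
TSO: 6 outcomes — {(0,0,0) (0,0,2) (0,2,2) (2,0,0) (2,0,2) (2,2,2)}
PSO: 6 outcomes — {(0,0,0) (0,0,2) (0,2,2) (2,0,0) (2,0,2) (2,2,2)}
target (2,0,0) ∈ {SC,TSO,PSO}

SC:yes TSO:yes PSO:yes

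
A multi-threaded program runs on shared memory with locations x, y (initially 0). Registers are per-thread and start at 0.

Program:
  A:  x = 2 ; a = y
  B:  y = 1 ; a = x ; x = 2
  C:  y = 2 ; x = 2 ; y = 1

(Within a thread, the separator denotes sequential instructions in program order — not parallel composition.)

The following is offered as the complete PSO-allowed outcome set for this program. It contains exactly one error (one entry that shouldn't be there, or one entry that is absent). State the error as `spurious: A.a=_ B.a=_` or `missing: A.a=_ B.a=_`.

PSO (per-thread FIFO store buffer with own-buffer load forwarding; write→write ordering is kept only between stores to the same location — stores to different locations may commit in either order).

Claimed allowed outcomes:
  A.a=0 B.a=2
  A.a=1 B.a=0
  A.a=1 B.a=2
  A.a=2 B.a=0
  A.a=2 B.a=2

outcome vector order: (A.a,B.a)
under PSO → (0,0), (0,2), (1,0), (1,2), (2,0), (2,2)
PSO∖claimed = {(0,0)}

missing: A.a=0 B.a=0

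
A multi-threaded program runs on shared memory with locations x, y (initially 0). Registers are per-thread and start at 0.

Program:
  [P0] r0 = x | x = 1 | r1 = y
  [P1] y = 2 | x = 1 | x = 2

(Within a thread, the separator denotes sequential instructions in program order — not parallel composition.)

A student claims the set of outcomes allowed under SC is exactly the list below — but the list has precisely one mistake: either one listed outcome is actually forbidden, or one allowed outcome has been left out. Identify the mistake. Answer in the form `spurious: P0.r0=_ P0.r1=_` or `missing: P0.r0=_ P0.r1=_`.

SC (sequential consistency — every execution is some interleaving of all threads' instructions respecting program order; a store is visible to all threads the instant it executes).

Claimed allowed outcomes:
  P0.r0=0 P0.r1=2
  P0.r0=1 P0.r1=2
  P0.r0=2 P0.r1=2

outcome vector order: (P0.r0,P0.r1)
SC: 4 outcomes — {0/0 0/2 1/2 2/2}
SC∖claimed = {0/0}

missing: P0.r0=0 P0.r1=0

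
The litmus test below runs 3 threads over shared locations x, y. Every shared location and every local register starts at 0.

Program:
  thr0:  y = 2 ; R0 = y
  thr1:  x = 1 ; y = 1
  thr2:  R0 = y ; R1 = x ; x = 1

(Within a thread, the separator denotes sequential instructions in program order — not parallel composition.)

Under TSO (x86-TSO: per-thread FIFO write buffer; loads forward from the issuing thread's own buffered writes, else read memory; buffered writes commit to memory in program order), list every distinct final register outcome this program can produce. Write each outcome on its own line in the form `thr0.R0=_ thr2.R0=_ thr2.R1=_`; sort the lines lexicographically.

thr0.R0=1 thr2.R0=0 thr2.R1=0
thr0.R0=1 thr2.R0=0 thr2.R1=1
thr0.R0=1 thr2.R0=1 thr2.R1=1
thr0.R0=1 thr2.R0=2 thr2.R1=0
thr0.R0=1 thr2.R0=2 thr2.R1=1
thr0.R0=2 thr2.R0=0 thr2.R1=0
thr0.R0=2 thr2.R0=0 thr2.R1=1
thr0.R0=2 thr2.R0=1 thr2.R1=1
thr0.R0=2 thr2.R0=2 thr2.R1=0
thr0.R0=2 thr2.R0=2 thr2.R1=1

outcome vector order: (thr0.R0,thr2.R0,thr2.R1)
|TSO outcomes| = 10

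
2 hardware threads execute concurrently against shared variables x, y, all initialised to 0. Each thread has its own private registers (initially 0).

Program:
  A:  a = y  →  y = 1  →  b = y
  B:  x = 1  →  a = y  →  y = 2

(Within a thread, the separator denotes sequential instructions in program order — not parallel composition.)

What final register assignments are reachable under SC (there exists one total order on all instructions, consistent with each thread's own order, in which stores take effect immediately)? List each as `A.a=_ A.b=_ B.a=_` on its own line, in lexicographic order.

outcome vector order: (A.a,A.b,B.a)
|SC outcomes| = 5

A.a=0 A.b=1 B.a=0
A.a=0 A.b=1 B.a=1
A.a=0 A.b=2 B.a=0
A.a=0 A.b=2 B.a=1
A.a=2 A.b=1 B.a=0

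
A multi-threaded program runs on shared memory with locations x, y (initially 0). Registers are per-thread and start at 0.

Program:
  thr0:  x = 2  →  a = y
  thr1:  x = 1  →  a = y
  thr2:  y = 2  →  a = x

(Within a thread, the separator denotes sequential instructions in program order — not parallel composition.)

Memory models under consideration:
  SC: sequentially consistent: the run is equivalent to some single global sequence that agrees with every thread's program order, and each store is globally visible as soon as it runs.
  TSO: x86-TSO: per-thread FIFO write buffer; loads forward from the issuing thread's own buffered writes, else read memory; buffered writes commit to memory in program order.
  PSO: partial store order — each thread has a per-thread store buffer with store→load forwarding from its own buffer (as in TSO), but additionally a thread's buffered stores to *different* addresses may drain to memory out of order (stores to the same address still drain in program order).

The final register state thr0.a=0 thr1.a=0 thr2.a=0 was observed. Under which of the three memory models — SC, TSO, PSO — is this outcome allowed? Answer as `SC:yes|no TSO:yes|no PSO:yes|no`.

outcome vector order: (thr0.a,thr1.a,thr2.a)
[SC] allowed = {(0,0,1) (0,0,2) (0,2,1) (0,2,2) (2,0,1) (2,0,2) (2,2,0) (2,2,1) (2,2,2)}
[TSO] allowed = {(0,0,0) (0,0,1) (0,0,2) (0,2,0) (0,2,1) (0,2,2) (2,0,0) (2,0,1) (2,0,2) (2,2,0) (2,2,1) (2,2,2)}
[PSO] allowed = {(0,0,0) (0,0,1) (0,0,2) (0,2,0) (0,2,1) (0,2,2) (2,0,0) (2,0,1) (2,0,2) (2,2,0) (2,2,1) (2,2,2)}
target (0,0,0) ∈ {TSO,PSO}

SC:no TSO:yes PSO:yes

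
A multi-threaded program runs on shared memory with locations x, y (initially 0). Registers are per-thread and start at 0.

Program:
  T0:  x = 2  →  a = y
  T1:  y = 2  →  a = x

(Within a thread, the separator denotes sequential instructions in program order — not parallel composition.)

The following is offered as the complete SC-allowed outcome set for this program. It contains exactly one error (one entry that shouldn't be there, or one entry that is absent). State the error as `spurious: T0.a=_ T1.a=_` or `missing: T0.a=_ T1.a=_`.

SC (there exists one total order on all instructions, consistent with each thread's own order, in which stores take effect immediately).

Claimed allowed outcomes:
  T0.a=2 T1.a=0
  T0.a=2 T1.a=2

outcome vector order: (T0.a,T1.a)
SC (3): 02, 20, 22
SC∖claimed = {02}

missing: T0.a=0 T1.a=2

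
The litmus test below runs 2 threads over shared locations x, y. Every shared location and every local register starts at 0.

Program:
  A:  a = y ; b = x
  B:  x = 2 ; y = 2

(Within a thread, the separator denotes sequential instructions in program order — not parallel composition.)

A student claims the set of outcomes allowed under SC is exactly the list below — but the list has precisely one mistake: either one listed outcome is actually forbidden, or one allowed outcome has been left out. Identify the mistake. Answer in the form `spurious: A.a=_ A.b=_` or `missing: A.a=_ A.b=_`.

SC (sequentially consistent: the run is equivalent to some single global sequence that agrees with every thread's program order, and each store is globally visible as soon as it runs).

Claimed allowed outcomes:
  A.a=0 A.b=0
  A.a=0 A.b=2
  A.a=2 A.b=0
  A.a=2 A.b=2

outcome vector order: (A.a,A.b)
under SC → 0/0, 0/2, 2/2
claimed∖SC = {2/0}

spurious: A.a=2 A.b=0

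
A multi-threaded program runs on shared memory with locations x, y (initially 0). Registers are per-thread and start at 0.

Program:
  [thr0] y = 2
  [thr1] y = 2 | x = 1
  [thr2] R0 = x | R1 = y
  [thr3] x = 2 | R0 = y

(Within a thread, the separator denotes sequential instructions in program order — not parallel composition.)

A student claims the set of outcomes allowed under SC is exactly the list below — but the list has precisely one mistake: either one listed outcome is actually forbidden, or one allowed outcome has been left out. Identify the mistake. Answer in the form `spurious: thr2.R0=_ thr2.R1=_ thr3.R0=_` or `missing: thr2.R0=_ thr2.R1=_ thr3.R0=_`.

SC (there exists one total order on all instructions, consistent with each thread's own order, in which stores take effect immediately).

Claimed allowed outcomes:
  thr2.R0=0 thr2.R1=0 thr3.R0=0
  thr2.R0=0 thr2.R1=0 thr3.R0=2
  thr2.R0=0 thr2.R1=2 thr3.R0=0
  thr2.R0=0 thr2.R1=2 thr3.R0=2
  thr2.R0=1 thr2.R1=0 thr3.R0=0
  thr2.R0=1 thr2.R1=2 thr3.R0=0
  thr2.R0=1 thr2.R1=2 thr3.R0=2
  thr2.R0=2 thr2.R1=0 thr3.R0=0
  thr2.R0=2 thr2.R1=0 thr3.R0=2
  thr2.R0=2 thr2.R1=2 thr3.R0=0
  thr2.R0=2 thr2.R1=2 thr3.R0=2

spurious: thr2.R0=1 thr2.R1=0 thr3.R0=0

outcome vector order: (thr2.R0,thr2.R1,thr3.R0)
SC (10): 0/0/0 0/0/2 0/2/0 0/2/2 1/2/0 1/2/2 2/0/0 2/0/2 2/2/0 2/2/2
claimed∖SC = {1/0/0}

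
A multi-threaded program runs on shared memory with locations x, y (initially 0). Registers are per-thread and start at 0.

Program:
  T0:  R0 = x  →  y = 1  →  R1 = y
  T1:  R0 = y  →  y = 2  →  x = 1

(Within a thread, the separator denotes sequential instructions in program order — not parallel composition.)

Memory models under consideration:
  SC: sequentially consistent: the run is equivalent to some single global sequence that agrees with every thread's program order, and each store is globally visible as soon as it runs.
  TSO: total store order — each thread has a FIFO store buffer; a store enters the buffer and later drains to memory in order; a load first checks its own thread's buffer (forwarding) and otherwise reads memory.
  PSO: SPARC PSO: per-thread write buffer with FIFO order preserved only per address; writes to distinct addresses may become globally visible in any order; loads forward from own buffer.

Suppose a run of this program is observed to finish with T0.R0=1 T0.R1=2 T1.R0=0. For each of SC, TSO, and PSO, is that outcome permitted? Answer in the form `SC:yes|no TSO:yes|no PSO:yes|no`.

outcome vector order: (T0.R0,T0.R1,T1.R0)
[SC] allowed = {0/1/0, 0/1/1, 0/2/0, 0/2/1, 1/1/0}
[TSO] allowed = {0/1/0, 0/1/1, 0/2/0, 0/2/1, 1/1/0}
[PSO] allowed = {0/1/0, 0/1/1, 0/2/0, 0/2/1, 1/1/0, 1/2/0}
target 1/2/0 ∈ {PSO}

SC:no TSO:no PSO:yes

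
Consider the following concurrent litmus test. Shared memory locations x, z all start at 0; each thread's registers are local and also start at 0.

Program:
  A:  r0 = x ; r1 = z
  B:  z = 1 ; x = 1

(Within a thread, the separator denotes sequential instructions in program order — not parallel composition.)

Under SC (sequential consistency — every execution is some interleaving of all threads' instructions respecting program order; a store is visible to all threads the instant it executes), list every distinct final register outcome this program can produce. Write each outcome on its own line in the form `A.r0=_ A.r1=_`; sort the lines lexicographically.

outcome vector order: (A.r0,A.r1)
|SC outcomes| = 3

A.r0=0 A.r1=0
A.r0=0 A.r1=1
A.r0=1 A.r1=1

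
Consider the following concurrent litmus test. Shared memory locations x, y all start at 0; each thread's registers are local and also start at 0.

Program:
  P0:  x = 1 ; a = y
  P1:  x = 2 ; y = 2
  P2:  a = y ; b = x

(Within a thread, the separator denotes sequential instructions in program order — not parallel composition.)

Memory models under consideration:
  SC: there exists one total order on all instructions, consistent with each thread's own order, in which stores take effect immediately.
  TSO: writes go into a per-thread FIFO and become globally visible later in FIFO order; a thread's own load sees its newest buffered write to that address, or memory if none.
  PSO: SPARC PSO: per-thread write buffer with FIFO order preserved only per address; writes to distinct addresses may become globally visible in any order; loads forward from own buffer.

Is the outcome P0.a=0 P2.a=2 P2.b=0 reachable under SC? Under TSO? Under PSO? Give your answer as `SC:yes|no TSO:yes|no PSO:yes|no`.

outcome vector order: (P0.a,P2.a,P2.b)
SC (10): 000, 001, 002, 021, 022, 200, 201, 202, 221, 222
TSO (10): 000, 001, 002, 021, 022, 200, 201, 202, 221, 222
PSO (12): 000, 001, 002, 020, 021, 022, 200, 201, 202, 220, 221, 222
target 020 ∈ {PSO}

SC:no TSO:no PSO:yes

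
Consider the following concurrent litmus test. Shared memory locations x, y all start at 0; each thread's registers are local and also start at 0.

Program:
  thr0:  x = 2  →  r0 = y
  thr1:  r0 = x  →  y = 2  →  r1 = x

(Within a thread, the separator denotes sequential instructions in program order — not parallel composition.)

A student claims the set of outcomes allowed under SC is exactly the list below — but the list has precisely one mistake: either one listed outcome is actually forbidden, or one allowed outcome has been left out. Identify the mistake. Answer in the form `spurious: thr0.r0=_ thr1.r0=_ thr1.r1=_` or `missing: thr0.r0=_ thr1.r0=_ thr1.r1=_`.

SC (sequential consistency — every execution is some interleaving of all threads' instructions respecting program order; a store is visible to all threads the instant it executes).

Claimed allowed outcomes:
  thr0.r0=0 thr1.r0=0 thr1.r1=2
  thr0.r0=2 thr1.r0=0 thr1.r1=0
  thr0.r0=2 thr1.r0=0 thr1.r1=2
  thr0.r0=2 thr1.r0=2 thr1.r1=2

missing: thr0.r0=0 thr1.r0=2 thr1.r1=2

outcome vector order: (thr0.r0,thr1.r0,thr1.r1)
under SC → <0 0 2>, <0 2 2>, <2 0 0>, <2 0 2>, <2 2 2>
SC∖claimed = {<0 2 2>}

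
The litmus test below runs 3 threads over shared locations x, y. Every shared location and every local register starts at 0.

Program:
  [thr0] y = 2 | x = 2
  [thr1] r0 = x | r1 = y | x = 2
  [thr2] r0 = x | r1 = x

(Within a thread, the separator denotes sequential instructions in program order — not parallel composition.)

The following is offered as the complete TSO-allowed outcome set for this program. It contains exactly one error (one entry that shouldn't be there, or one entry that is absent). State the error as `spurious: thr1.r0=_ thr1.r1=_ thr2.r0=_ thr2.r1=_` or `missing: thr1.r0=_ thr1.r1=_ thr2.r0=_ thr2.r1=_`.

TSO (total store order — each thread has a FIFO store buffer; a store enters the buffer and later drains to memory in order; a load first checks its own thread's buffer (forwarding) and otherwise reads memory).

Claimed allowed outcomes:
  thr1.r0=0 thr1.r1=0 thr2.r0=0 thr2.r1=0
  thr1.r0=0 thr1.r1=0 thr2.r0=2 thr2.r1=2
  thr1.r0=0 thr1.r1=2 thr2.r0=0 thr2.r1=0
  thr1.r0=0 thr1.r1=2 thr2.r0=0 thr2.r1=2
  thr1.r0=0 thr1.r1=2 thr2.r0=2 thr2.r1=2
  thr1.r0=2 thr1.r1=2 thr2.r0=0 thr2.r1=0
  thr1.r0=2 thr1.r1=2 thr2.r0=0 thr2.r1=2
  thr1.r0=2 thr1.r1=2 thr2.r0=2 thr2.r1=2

missing: thr1.r0=0 thr1.r1=0 thr2.r0=0 thr2.r1=2

outcome vector order: (thr1.r0,thr1.r1,thr2.r0,thr2.r1)
TSO (9): <0 0 0 0>; <0 0 0 2>; <0 0 2 2>; <0 2 0 0>; <0 2 0 2>; <0 2 2 2>; <2 2 0 0>; <2 2 0 2>; <2 2 2 2>
TSO∖claimed = {<0 0 0 2>}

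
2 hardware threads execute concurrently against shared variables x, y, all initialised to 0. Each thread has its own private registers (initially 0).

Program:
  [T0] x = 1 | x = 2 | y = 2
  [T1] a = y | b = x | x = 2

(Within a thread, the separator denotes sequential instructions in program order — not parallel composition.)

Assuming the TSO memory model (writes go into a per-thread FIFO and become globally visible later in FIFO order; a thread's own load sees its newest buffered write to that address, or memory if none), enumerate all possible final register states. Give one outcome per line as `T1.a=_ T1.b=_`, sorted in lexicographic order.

outcome vector order: (T1.a,T1.b)
|TSO outcomes| = 4

T1.a=0 T1.b=0
T1.a=0 T1.b=1
T1.a=0 T1.b=2
T1.a=2 T1.b=2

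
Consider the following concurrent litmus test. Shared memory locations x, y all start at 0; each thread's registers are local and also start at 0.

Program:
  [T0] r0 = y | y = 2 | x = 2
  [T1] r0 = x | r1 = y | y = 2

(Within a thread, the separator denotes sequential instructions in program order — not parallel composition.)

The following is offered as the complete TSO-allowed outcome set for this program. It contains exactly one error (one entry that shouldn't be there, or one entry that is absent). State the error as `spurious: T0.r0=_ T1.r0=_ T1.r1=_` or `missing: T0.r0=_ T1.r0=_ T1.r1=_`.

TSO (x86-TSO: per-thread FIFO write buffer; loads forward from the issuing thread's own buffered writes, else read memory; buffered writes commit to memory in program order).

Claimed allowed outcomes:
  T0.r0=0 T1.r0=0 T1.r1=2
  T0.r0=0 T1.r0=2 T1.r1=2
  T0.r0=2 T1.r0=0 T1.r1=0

missing: T0.r0=0 T1.r0=0 T1.r1=0

outcome vector order: (T0.r0,T1.r0,T1.r1)
TSO (4): (0,0,0); (0,0,2); (0,2,2); (2,0,0)
TSO∖claimed = {(0,0,0)}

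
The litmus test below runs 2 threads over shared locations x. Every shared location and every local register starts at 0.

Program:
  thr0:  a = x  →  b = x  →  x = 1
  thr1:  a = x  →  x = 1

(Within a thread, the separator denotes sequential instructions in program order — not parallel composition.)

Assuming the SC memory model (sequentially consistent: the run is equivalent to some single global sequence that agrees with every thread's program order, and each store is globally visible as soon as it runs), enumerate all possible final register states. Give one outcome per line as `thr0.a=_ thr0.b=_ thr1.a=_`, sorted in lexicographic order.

thr0.a=0 thr0.b=0 thr1.a=0
thr0.a=0 thr0.b=0 thr1.a=1
thr0.a=0 thr0.b=1 thr1.a=0
thr0.a=1 thr0.b=1 thr1.a=0

outcome vector order: (thr0.a,thr0.b,thr1.a)
|SC outcomes| = 4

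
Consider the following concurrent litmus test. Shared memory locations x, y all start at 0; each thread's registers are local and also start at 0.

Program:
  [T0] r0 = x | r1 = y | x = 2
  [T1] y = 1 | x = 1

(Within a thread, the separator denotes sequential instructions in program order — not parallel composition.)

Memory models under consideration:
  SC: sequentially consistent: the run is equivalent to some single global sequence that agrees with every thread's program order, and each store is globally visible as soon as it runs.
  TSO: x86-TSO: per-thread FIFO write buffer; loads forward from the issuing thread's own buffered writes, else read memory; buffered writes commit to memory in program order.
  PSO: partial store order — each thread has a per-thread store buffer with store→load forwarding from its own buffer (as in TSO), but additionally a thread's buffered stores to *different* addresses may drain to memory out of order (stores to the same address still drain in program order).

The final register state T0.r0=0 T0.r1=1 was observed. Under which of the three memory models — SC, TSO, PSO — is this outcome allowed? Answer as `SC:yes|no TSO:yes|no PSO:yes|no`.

SC:yes TSO:yes PSO:yes

outcome vector order: (T0.r0,T0.r1)
under SC → (0,0); (0,1); (1,1)
under TSO → (0,0); (0,1); (1,1)
under PSO → (0,0); (0,1); (1,0); (1,1)
target (0,1) ∈ {SC,TSO,PSO}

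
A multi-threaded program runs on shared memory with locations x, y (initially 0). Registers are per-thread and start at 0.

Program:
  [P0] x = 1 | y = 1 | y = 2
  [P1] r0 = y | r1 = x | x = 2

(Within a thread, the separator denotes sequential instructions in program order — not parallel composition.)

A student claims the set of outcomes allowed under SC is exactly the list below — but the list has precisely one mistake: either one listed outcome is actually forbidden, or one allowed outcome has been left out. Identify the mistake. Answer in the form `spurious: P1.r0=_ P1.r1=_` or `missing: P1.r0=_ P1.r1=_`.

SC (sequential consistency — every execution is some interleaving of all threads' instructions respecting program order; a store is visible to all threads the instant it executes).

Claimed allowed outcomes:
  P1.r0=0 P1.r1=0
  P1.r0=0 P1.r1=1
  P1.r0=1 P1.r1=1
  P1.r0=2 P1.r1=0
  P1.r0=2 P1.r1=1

spurious: P1.r0=2 P1.r1=0

outcome vector order: (P1.r0,P1.r1)
[SC] allowed = {00; 01; 11; 21}
claimed∖SC = {20}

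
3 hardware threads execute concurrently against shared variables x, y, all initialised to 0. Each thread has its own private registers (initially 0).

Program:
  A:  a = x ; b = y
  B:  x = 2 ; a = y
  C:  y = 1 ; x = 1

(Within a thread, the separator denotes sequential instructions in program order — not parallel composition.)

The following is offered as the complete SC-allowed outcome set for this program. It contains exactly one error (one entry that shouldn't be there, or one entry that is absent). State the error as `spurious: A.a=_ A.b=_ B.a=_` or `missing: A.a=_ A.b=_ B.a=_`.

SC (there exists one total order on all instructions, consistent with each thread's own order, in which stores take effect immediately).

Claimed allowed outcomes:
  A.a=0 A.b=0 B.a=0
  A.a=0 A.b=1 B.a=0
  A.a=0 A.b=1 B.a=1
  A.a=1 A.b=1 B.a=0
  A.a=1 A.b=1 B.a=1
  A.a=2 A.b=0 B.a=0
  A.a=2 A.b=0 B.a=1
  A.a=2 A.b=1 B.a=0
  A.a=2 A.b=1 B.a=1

outcome vector order: (A.a,A.b,B.a)
under SC → 0/0/0 0/0/1 0/1/0 0/1/1 1/1/0 1/1/1 2/0/0 2/0/1 2/1/0 2/1/1
SC∖claimed = {0/0/1}

missing: A.a=0 A.b=0 B.a=1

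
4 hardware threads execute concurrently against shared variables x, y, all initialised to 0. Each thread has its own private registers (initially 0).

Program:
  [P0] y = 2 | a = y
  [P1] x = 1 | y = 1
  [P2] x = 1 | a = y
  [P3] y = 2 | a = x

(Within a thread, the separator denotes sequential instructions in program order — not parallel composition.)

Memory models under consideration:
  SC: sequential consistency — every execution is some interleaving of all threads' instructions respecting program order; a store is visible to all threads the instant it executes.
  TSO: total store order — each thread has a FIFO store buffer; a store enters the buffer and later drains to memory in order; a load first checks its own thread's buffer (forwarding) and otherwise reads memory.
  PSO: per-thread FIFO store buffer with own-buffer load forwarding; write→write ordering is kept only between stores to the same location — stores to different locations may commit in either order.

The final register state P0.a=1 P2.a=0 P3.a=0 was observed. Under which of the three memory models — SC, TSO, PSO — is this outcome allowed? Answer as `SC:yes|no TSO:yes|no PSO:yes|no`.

SC:no TSO:yes PSO:yes

outcome vector order: (P0.a,P2.a,P3.a)
under SC → 101 110 111 120 121 201 210 211 220 221
under TSO → 100 101 110 111 120 121 200 201 210 211 220 221
under PSO → 100 101 110 111 120 121 200 201 210 211 220 221
target 100 ∈ {TSO,PSO}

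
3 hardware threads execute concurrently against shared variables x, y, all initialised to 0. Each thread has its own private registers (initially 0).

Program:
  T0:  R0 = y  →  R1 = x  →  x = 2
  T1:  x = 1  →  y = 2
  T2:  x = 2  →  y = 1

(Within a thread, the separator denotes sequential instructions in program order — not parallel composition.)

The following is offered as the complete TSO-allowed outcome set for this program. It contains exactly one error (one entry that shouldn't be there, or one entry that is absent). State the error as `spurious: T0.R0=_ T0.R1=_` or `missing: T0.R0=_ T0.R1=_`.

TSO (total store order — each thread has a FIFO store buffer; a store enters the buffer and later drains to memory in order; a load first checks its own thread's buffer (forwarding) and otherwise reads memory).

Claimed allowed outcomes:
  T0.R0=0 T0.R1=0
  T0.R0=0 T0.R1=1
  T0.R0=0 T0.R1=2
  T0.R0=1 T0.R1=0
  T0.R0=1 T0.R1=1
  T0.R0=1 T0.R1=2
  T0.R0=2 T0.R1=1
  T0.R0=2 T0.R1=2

outcome vector order: (T0.R0,T0.R1)
TSO: 7 outcomes — {(0,0) (0,1) (0,2) (1,1) (1,2) (2,1) (2,2)}
claimed∖TSO = {(1,0)}

spurious: T0.R0=1 T0.R1=0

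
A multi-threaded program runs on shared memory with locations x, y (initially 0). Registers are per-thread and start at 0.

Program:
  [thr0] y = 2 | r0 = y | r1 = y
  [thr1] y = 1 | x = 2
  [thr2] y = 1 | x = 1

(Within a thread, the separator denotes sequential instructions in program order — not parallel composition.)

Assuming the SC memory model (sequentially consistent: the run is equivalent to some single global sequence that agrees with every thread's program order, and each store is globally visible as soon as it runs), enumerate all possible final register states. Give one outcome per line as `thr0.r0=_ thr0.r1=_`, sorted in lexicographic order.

outcome vector order: (thr0.r0,thr0.r1)
|SC outcomes| = 3

thr0.r0=1 thr0.r1=1
thr0.r0=2 thr0.r1=1
thr0.r0=2 thr0.r1=2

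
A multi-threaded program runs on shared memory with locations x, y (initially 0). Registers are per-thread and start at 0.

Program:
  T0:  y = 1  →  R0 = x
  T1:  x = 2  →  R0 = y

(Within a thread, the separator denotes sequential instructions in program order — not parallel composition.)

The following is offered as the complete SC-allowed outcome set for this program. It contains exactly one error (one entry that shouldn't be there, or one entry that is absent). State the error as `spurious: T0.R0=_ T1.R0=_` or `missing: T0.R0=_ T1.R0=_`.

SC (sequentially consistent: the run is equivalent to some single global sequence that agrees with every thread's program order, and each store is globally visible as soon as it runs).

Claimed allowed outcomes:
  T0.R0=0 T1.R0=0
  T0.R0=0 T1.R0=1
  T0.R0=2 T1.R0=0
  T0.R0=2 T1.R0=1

outcome vector order: (T0.R0,T1.R0)
under SC → (0,1), (2,0), (2,1)
claimed∖SC = {(0,0)}

spurious: T0.R0=0 T1.R0=0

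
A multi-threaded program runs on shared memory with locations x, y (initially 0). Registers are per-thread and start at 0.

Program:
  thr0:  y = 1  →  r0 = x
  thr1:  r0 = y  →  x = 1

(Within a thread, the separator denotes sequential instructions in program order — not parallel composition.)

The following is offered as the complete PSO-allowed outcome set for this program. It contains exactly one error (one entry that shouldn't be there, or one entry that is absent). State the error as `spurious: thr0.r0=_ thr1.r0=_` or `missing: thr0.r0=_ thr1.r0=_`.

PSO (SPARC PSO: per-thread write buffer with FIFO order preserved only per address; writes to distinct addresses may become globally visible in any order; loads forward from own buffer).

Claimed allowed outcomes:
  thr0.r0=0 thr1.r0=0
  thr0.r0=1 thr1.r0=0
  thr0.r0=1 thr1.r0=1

outcome vector order: (thr0.r0,thr1.r0)
under PSO → <0 0>; <0 1>; <1 0>; <1 1>
PSO∖claimed = {<0 1>}

missing: thr0.r0=0 thr1.r0=1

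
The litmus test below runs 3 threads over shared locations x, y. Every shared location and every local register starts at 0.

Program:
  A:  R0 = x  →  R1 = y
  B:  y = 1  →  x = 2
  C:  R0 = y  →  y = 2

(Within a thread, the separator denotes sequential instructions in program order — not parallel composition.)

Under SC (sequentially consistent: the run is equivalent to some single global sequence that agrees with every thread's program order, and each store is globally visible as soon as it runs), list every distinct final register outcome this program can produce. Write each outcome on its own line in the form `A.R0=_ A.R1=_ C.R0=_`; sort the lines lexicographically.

outcome vector order: (A.R0,A.R1,C.R0)
|SC outcomes| = 10

A.R0=0 A.R1=0 C.R0=0
A.R0=0 A.R1=0 C.R0=1
A.R0=0 A.R1=1 C.R0=0
A.R0=0 A.R1=1 C.R0=1
A.R0=0 A.R1=2 C.R0=0
A.R0=0 A.R1=2 C.R0=1
A.R0=2 A.R1=1 C.R0=0
A.R0=2 A.R1=1 C.R0=1
A.R0=2 A.R1=2 C.R0=0
A.R0=2 A.R1=2 C.R0=1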